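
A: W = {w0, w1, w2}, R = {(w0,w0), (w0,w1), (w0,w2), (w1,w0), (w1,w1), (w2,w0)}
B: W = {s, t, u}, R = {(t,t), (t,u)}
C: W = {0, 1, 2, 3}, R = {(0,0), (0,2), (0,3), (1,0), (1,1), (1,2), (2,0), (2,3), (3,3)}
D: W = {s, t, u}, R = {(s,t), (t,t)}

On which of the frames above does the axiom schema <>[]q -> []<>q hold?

A, C, D

The schema corresponds to convergence: forall x forall y forall z (Rxy & Rxz -> exists w (Ryw & Rzw)).
A: holds.
B: fails — Rtt and Rtu but t and u have no common successor.
C: holds.
D: holds.
Valid on: A, C, D.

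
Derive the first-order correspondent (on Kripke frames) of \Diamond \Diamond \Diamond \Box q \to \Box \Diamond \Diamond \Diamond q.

This is a Sahlqvist (Geach-type) schema ◇^3□^1q → □^1◇^3q.
First-order correspondent: \forall x \forall y \forall z ((x R^3 y \wedge xRz) \to \exists w (yRw \wedge z R^3 w)).

\forall x \forall y \forall z ((x R^3 y \wedge xRz) \to \exists w (yRw \wedge z R^3 w))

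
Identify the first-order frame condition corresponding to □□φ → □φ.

Suppose □□φ→□φ is valid. Take Rxy and set V(φ)={w : xR²w}. Then □□φ at x, so □φ at x, so φ at y, i.e. ∃z(Rxz∧Rzy).

density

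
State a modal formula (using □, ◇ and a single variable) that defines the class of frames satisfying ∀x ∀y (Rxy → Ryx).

This is symmetry; the standard corresponding axiom is B: p → □◇p.
Suppose p→□◇p is valid. Take Rxy and set V(p)={x}. Then p at x, so □◇p at x, so ◇p at y, so some z with Ryz has p; z=x, i.e. Ryx.

p → □◇p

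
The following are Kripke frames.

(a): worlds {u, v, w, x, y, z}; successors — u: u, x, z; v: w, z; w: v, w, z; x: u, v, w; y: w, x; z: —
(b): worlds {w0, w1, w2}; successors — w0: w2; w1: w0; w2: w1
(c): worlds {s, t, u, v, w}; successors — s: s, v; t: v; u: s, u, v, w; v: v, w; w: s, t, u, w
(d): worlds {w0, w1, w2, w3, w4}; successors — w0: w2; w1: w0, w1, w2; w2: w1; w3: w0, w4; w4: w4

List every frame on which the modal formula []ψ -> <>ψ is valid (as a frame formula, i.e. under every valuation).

(b), (c), (d)

Frame correspondent (Sahlqvist): forall x exists y Rxy — i.e. seriality.
(a): fails — world z has no successor.
(b): satisfies the condition.
(c): satisfies the condition.
(d): satisfies the condition.
Valid on: (b), (c), (d).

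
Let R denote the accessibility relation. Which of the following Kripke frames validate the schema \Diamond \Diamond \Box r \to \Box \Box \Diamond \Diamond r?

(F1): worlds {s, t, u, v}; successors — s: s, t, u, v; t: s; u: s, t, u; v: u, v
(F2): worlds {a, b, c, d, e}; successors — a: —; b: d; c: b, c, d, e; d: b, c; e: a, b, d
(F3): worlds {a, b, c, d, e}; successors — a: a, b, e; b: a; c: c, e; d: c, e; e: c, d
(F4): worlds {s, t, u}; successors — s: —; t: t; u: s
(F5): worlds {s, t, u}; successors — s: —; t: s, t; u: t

(F1), (F4)

The schema corresponds to a generalized confluence (Geach) condition: \forall x \forall y \forall z ((x R^2 y \wedge x R^2 z) \to \exists w (yRw \wedge z R^2 w)).
(F1): satisfies the condition.
(F2): fails — bR²b, bR²b but no w with bRw and bR²w.
(F3): fails — aR²b, aR²c but no w with bRw and cR²w.
(F4): satisfies the condition.
(F5): fails — tR²s, tR²s but no w with sRw and sR²w.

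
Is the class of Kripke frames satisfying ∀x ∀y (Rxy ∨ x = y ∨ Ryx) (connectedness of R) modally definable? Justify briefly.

No

Any modally definable frame class is closed under disjoint unions.
Take 2 disjoint single-world reflexive frames: each is trivially connected, but their disjoint union has 2 worlds with no edge between distinct components, so it is not connected.
So no modal formula (or set of formulas) defines exactly the connected frames.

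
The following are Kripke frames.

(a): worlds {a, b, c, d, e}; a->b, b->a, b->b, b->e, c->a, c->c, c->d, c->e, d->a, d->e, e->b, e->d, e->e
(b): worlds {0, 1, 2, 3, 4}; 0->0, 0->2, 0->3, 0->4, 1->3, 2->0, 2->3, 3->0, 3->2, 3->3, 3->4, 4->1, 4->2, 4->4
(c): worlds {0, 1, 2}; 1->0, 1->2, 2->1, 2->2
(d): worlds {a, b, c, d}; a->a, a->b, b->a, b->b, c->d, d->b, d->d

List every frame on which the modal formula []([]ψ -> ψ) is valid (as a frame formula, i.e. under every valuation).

(d)

This is the axiom for shift-reflexivity; its first-order frame correspondent is forall x forall y (Rxy -> Ryy).
(a): fails — Rcd but not Rdd.
(b): fails — R32 but not R22.
(c): fails — R10 but not R00.
(d): ✓.
Valid on: (d).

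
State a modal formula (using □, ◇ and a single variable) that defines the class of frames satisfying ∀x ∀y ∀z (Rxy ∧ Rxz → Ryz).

◇r → □◇r

A defining formula is ◇r → □◇r (the 5 axiom).
Suppose ◇r→□◇r is valid. Take Rxy, Rxz and set V(r)={y}. Then ◇r at x, so □◇r at x, so ◇r at z, so some w with Rzw has r; w=y, i.e. Rzy. By symmetry of the argument, Ryz.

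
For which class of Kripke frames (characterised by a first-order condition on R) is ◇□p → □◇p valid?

convergence

This schema is the .2 axiom.
Its frame correspondent is convergence — ∀x ∀y ∀z (Rxy ∧ Rxz → ∃w (Ryw ∧ Rzw)).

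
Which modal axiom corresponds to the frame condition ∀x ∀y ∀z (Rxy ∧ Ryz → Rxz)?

□q → □□q

The condition is transitivity. The 4 schema □q → □□q defines it.
Suppose □q→□□q is valid. Take Rxy, Ryz and set V(q)={w : Rxw}. Then □q at x, so □□q at x, so □q at y, so q at z, i.e. Rxz.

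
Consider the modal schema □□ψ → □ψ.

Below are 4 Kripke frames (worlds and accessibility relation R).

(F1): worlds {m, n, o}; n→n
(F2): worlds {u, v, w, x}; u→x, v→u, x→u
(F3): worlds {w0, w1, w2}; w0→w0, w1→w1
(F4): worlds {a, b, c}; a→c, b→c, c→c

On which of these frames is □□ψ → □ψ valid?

(F1), (F3), (F4)

The schema corresponds to density: ∀x ∀y (Rxy → ∃z (Rxz ∧ Rzy)).
(F1): ✓.
(F2): fails — Rvu but no z with Rvz and Rzu.
(F3): ✓.
(F4): ✓.
Valid on: (F1), (F3), (F4).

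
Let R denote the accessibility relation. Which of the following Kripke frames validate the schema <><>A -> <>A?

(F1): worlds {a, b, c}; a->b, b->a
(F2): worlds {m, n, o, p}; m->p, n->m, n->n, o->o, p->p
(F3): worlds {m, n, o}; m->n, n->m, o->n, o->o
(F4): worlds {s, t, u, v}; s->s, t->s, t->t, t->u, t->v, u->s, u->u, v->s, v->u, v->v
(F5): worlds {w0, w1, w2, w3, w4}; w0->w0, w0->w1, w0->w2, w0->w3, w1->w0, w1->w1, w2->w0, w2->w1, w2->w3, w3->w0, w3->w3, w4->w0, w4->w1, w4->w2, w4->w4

The schema corresponds to a generalized confluence (Geach) condition: forall x forall y (x R^2 y -> exists w (y = w & xRw)).
(F1): fails — aR²a but no w with a=w and aRw.
(F2): fails — nR²p but no w with p=w and nRw.
(F3): fails — mR²m but no w with m=w and mRw.
(F4): ✓.
(F5): fails — w1R²w2 but no w with w2=w and w1Rw.

(F4)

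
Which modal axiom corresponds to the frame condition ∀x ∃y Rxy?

□ψ → ◇ψ

This is seriality; the standard corresponding axiom is D: □ψ → ◇ψ.
Suppose □ψ→◇ψ is valid. At any x set V(ψ)=W. Then □ψ at x, so ◇ψ at x, so x has a successor.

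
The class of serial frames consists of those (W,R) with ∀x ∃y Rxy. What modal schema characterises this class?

□q → ◇q

A defining formula is □q → ◇q (the D axiom).
Suppose □q→◇q is valid. At any x set V(q)=W. Then □q at x, so ◇q at x, so x has a successor.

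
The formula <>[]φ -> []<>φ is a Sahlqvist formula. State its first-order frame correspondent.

This is the .2 axiom.
Its frame correspondent is convergence — forall x forall y forall z (Rxy & Rxz -> exists w (Ryw & Rzw)).

Convergence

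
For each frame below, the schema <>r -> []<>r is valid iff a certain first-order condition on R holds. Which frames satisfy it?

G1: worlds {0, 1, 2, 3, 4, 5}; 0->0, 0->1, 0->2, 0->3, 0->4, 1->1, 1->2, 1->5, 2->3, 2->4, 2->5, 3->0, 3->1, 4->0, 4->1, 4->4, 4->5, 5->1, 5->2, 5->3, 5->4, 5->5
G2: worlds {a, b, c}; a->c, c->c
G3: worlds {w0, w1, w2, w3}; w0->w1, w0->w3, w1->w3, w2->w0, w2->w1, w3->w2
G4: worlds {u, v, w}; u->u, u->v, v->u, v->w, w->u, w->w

This is the axiom for the Euclidean property; its first-order frame correspondent is forall x forall y forall z (Rxy & Rxz -> Ryz).
G1: fails — R01 and R00 but not R10.
G2: satisfies the condition.
G3: fails — Rw0w1 and Rw0w1 but not Rw1w1.
G4: fails — Ruv and Ruv but not Rvv.

G2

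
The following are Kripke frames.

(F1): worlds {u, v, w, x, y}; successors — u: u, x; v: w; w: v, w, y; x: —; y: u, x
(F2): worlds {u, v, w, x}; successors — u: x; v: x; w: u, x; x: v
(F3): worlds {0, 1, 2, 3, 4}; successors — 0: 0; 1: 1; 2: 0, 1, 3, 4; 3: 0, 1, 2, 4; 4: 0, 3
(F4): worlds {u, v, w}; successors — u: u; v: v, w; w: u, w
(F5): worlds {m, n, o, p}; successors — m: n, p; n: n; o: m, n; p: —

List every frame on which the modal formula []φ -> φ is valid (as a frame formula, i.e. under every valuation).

Frame correspondent (Sahlqvist): forall x Rxx — i.e. reflexivity.
(F1): fails — world v does not see itself.
(F2): fails — world u does not see itself.
(F3): fails — world 2 does not see itself.
(F4): condition met.
(F5): fails — world m does not see itself.
Valid on: (F4).

(F4)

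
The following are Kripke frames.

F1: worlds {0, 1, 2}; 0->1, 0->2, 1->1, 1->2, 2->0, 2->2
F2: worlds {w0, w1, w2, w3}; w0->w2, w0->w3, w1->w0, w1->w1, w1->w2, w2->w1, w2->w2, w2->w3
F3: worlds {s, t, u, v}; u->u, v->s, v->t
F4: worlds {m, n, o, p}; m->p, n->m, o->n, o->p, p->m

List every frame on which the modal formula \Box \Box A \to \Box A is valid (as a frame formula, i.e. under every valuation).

This is the axiom for density; its first-order frame correspondent is \forall x \forall y (Rxy \to \exists z (Rxz \wedge Rzy)).
F1: holds.
F2: holds.
F3: fails — Rvt but no z with Rvz and Rzt.
F4: fails — Ron but no z with Roz and Rzn.
Valid on: F1, F2.

F1, F2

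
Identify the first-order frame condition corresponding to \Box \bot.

□⊥ is valid iff no world has any successor (otherwise □⊥ fails at any world with one).

emptiness of R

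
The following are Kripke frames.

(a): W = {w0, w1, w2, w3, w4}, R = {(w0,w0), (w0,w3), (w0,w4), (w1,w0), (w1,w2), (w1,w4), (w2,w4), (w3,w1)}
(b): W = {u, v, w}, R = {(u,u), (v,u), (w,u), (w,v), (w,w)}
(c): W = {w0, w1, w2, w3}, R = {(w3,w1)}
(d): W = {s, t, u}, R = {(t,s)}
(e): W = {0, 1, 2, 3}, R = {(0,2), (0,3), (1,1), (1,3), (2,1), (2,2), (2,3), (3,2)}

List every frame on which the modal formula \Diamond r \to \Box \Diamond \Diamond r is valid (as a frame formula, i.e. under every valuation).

(e)

This is the axiom for a generalized confluence (Geach) condition; its first-order frame correspondent is \forall x \forall y \forall z ((xRy \wedge xRz) \to \exists w (y = w \wedge z R^2 w)).
(a): fails — w0Rw0, w0Rw4 but no w with w0=w and w4R²w.
(b): fails — wRv, wRu but no t with v=t and uR²t.
(c): fails — w3Rw1, w3Rw1 but no w with w1=w and w1R²w.
(d): fails — tRs, tRs but no w with s=w and sR²w.
(e): condition met.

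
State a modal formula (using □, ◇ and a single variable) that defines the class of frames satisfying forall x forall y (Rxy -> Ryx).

This is symmetry; the standard corresponding axiom is B: q → □◇q.
Suppose q→□◇q is valid. Take Rxy and set V(q)={x}. Then q at x, so □◇q at x, so ◇q at y, so some z with Ryz has q; z=x, i.e. Ryx.

q → □◇q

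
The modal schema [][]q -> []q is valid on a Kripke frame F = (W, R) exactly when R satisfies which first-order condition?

Density

Suppose □□q→□q is valid. Take Rxy and set V(q)={w : xR²w}. Then □□q at x, so □q at x, so q at y, i.e. ∃z(Rxz∧Rzy).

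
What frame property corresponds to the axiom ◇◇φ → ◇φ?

transitivity

This is frame-equivalent to □φ → □□φ (substitute ¬φ for φ and contrapose).
Suppose □φ→□□φ is valid. Take Rxy, Ryz and set V(φ)={w : Rxw}. Then □φ at x, so □□φ at x, so □φ at y, so φ at z, i.e. Rxz.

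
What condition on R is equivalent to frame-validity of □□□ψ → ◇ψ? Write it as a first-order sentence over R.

∀x ∃w (xR³w ∧ xRw)

This is a Sahlqvist (Geach-type) schema ◇^0□^3ψ → □^0◇^1ψ.
Minimal-valuation argument: fix x; take any y with xR^0y and any z with xR^0z. Set V(ψ) to the set of worlds R-reachable from y in exactly 3 steps. Then □^3ψ holds at y, so the antecedent holds at x; validity forces ◇^1ψ at z, giving a w with zR^1w and yR^3w.
First-order correspondent: ∀x ∃w (xR³w ∧ xRw).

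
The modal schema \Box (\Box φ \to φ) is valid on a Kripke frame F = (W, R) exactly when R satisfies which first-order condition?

Suppose □(□φ→φ) is valid. Take Rxy and set V(φ)={w : Ryw}. Then at y, □φ holds; since □(□φ→φ) at x, □φ→φ at y, so φ at y, i.e. Ryy.
The converse is a direct semantic check.
Frame condition: \forall x \forall y (Rxy \to Ryy).

Shift-reflexivity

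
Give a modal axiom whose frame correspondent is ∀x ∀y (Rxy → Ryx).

The condition is symmetry. The B schema ψ → □◇ψ defines it.
Suppose ψ→□◇ψ is valid. Take Rxy and set V(ψ)={x}. Then ψ at x, so □◇ψ at x, so ◇ψ at y, so some z with Ryz has ψ; z=x, i.e. Ryx.

ψ → □◇ψ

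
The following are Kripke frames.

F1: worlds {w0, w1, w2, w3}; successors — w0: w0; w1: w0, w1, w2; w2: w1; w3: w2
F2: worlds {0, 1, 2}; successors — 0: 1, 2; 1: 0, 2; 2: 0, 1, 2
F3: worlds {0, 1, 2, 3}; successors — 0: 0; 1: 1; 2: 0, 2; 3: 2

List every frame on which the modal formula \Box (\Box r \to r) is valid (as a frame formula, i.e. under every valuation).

The schema corresponds to shift-reflexivity: \forall x \forall y (Rxy \to Ryy).
F1: fails — Rw1w2 but not Rw2w2.
F2: fails — R10 but not R00.
F3: condition met.
Valid on: F3.

F3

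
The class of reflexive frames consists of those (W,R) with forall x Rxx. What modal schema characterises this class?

A defining formula is □r → r (the T axiom).
Suppose □r→r is valid. At any x set V(r)={w : Rxw}. Then □r holds at x, so r holds at x, i.e. Rxx.

□r → r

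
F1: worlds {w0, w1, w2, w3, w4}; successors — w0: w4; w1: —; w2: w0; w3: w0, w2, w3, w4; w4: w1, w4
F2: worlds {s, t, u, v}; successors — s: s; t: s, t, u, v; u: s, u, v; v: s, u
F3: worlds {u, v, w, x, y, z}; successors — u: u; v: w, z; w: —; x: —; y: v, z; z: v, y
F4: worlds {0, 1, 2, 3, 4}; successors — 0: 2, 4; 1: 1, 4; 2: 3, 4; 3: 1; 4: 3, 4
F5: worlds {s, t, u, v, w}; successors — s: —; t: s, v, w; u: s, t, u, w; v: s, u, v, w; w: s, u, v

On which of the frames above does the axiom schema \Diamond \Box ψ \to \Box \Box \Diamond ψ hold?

F2

This is the axiom for a generalized confluence (Geach) condition; its first-order frame correspondent is \forall x \forall y \forall z ((xRy \wedge x R^2 z) \to \exists w (yRw \wedge zRw)).
F1: fails — w0Rw4, w0R²w1 but no w with w4Rw and w1Rw.
F2: holds.
F3: fails — vRw, vR²v but no t with wRt and vRt.
F4: fails — 0R2, 0R²3 but no w with 2Rw and 3Rw.
F5: fails — tRs, tR²s but no w* with sRw* and sRw*.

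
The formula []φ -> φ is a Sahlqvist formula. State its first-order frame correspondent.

Suppose □φ→φ is valid. At any x set V(φ)={w : Rxw}. Then □φ holds at x, so φ holds at x, i.e. Rxx.
Conversely, any frame satisfying forall x Rxx validates the schema.
So the correspondent is reflexivity.

Reflexivity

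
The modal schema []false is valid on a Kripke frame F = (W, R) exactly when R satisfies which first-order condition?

□⊥ is valid iff no world has any successor (otherwise □⊥ fails at any world with one).

Emptiness of R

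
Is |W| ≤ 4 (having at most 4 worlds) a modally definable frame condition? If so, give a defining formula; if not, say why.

No

Any modally definable frame class is closed under disjoint unions.
Any modal formula valid on each of 5 disjoint one-world frames is valid on their disjoint union (validity is preserved under disjoint unions). Each one-world frame has |W|=1≤4, but the union has |W|=5.
So the class is not modally definable.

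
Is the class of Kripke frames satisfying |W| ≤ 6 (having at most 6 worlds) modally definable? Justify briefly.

Any modally definable frame class is closed under disjoint unions.
Any modal formula valid on each of 7 disjoint one-world frames is valid on their disjoint union (validity is preserved under disjoint unions). Each one-world frame has |W|=1≤6, but the union has |W|=7.
Hence having at most 6 worlds is not modally definable.

No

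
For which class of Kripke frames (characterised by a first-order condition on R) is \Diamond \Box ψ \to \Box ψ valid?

the Euclidean property

Replacing ψ by ¬ψ and contraposing gives the equivalent schema ◇ψ → □◇ψ.
Suppose ◇ψ→□◇ψ is valid. Take Rxy, Rxz and set V(ψ)={y}. Then ◇ψ at x, so □◇ψ at x, so ◇ψ at z, so some w with Rzw has ψ; w=y, i.e. Rzy. By symmetry of the argument, Ryz.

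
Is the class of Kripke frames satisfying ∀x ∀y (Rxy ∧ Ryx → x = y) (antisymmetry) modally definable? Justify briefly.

Not modally definable

Any modally definable frame class is closed under surjective bounded morphisms.
The 4-cycle (worlds s,t,u,v with s→t→u→v→s) is antisymmetric. Sending even-indexed worlds to a and odd-indexed worlds to b is a surjective bounded morphism onto the two-world frame with a↔b, which is not antisymmetric.
So no modal formula (or set of formulas) defines exactly the antisymmetric frames.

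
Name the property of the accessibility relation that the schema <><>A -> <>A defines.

Equivalently (dual form): □A → □□A.
Suppose □A→□□A is valid. Take Rxy, Ryz and set V(A)={w : Rxw}. Then □A at x, so □□A at x, so □A at y, so A at z, i.e. Rxz.
Conversely, on a frame with transitivity the schema holds at every world under every valuation.
So the correspondent is transitivity.

Transitivity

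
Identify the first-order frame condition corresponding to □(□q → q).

shift-reflexivity: ∀x ∀y (Rxy → Ryy)

Suppose □(□q→q) is valid. Take Rxy and set V(q)={w : Ryw}. Then at y, □q holds; since □(□q→q) at x, □q→q at y, so q at y, i.e. Ryy.
Conversely, on a frame with shift-reflexivity the schema holds at every world under every valuation.
So the correspondent is shift-reflexivity.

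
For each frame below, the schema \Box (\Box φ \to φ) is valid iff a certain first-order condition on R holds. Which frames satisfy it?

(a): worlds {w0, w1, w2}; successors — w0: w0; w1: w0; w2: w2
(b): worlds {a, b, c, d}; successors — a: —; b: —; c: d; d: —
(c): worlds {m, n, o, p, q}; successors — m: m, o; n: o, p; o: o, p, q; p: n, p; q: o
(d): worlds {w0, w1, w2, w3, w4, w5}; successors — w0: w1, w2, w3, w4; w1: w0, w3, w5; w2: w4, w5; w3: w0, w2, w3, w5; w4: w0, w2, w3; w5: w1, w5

The schema corresponds to shift-reflexivity: \forall x \forall y (Rxy \to Ryy).
(a): ✓.
(b): fails — Rcd but not Rdd.
(c): fails — Rpn but not Rnn.
(d): fails — Rw1w0 but not Rw0w0.
Valid on: (a).

(a)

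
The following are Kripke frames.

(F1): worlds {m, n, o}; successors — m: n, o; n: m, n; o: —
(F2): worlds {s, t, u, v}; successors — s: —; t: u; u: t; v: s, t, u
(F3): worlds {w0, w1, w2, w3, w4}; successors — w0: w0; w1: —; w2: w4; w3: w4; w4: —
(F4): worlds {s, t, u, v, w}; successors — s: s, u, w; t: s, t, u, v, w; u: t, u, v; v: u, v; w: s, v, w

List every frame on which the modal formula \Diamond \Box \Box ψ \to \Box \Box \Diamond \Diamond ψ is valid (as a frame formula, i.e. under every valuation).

(F3), (F4)

Frame correspondent (Sahlqvist): \forall x \forall y \forall z ((xRy \wedge x R^2 z) \to \exists w (y R^2 w \wedge z R^2 w)) — i.e. a generalized confluence (Geach) condition.
(F1): fails — mRo, mR²m but no w with oR²w and mR²w.
(F2): fails — tRu, tR²t but no w with uR²w and tR²w.
(F3): satisfies the condition.
(F4): satisfies the condition.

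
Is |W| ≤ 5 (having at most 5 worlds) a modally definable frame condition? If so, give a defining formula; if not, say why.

No — not modally definable

Modal frame validity is preserved under disjoint unions.
Any modal formula valid on each of 6 disjoint one-world frames is valid on their disjoint union (validity is preserved under disjoint unions). Each one-world frame has |W|=1≤5, but the union has |W|=6.
So the class is not modally definable.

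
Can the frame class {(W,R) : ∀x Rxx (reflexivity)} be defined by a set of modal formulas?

Yes — defined by □q → q

This is a Sahlqvist condition; the T axiom □q → q defines it.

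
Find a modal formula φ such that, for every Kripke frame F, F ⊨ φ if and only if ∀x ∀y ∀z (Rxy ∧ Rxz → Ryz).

This is the Euclidean property; the standard corresponding axiom is 5: ◇s → □◇s.
Suppose ◇s→□◇s is valid. Take Rxy, Rxz and set V(s)={y}. Then ◇s at x, so □◇s at x, so ◇s at z, so some w with Rzw has s; w=y, i.e. Rzy. By symmetry of the argument, Ryz.

◇s → □◇s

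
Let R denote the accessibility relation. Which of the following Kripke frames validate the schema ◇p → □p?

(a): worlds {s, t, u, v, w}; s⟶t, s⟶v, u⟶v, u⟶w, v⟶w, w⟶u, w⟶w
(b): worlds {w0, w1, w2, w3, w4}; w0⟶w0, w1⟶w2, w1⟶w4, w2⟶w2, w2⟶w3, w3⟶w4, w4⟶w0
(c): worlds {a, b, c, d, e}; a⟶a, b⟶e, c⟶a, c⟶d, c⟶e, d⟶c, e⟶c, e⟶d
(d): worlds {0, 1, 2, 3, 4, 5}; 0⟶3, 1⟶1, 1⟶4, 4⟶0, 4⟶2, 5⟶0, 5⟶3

Frame correspondent (Sahlqvist): ∀x ∀y ∀z (Rxy ∧ Rxz → y = z) — i.e. partial functionality.
(a): fails — s sees both t and v.
(b): fails — w1 sees both w2 and w4.
(c): fails — c sees both a and d.
(d): fails — 1 sees both 1 and 4.

none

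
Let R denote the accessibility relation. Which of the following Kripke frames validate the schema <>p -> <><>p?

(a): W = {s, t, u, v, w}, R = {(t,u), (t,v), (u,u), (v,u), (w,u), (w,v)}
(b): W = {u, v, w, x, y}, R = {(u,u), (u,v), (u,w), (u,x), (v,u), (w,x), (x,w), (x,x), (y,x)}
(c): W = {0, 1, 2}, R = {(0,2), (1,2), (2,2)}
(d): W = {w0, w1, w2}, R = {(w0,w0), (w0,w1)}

(b), (c), (d)

This is the axiom for a generalized confluence (Geach) condition; its first-order frame correspondent is forall x forall y (xRy -> exists w (y = w & x R^2 w)).
(a): fails — tRv but no w* with v=w* and tR²w*.
(b): condition met.
(c): condition met.
(d): condition met.
Valid on: (b), (c), (d).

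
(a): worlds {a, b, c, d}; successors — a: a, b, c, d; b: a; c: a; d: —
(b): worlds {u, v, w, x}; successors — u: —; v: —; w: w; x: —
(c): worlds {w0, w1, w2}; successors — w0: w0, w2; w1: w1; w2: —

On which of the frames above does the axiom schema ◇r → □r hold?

(b)

This is the axiom for partial functionality; its first-order frame correspondent is ∀x ∀y ∀z (Rxy ∧ Rxz → y = z).
(a): fails — a sees both a and b.
(b): holds.
(c): fails — w0 sees both w0 and w2.
Valid on: (b).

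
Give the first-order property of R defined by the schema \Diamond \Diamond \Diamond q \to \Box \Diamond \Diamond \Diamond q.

\forall x \forall y \forall z ((x R^3 y \wedge xRz) \to \exists w (y = w \wedge z R^3 w))

This is a Sahlqvist (Geach-type) schema ◇^3□^0q → □^1◇^3q.
First-order correspondent: \forall x \forall y \forall z ((x R^3 y \wedge xRz) \to \exists w (y = w \wedge z R^3 w)).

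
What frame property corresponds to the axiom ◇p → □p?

partial functionality

Suppose ◇p→□p is valid. Take Rxy, Rxz and set V(p)={y}. Then ◇p at x, so □p at x, so p at z, i.e. z=y.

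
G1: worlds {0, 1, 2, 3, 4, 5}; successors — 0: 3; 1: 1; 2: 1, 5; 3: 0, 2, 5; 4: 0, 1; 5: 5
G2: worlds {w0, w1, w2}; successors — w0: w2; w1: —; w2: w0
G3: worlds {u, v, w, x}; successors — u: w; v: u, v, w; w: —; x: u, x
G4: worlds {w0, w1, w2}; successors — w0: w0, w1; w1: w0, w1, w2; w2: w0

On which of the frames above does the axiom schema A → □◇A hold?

G2

The schema corresponds to symmetry: ∀x ∀y (Rxy → Ryx).
G1: fails — R32 but not R23.
G2: condition met.
G3: fails — Ruw but not Rwu.
G4: fails — Rw1w2 but not Rw2w1.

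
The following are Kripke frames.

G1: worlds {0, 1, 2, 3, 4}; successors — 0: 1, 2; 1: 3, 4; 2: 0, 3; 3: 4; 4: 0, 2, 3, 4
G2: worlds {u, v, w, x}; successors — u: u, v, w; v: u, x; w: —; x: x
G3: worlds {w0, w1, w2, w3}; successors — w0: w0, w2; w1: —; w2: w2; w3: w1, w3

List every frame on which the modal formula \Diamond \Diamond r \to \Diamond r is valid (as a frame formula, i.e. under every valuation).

The schema corresponds to transitivity: \forall x \forall y \forall z (Rxy \wedge Ryz \to Rxz).
G1: fails — R34 and R43 but not R33.
G2: fails — Ruv and Rvx but not Rux.
G3: satisfies the condition.
Valid on: G3.

G3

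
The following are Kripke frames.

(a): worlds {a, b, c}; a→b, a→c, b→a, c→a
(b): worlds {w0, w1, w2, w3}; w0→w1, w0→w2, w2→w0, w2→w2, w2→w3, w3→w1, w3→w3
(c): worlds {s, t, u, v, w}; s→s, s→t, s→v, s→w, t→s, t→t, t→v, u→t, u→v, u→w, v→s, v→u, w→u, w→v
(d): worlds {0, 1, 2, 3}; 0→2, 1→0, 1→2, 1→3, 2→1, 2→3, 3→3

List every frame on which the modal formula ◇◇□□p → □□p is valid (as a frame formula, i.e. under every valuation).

(a)

The schema corresponds to a generalized confluence (Geach) condition: ∀x ∀y ∀z ((xR²y ∧ xR²z) → ∃w (yR²w ∧ z = w)).
(a): ✓.
(b): fails — w0R²w3, w0R²w0 but no w with w3R²w and w0=w.
(c): fails — sR²u, sR²w but no w* with uR²w* and w=w*.
(d): fails — 0R²3, 0R²1 but no w with 3R²w and 1=w.
Valid on: (a).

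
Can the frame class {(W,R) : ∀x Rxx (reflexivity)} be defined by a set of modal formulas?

The condition is reflexivity. A defining modal formula is □p → p.
Suppose □p→p is valid. At any x set V(p)={w : Rxw}. Then □p holds at x, so p holds at x, i.e. Rxx.

Yes — defined by □p → p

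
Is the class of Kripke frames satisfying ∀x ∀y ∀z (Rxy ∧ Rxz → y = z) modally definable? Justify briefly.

This is a Sahlqvist condition; the CD axiom ◇p → □p defines it.
Suppose ◇p→□p is valid. Take Rxy, Rxz and set V(p)={y}. Then ◇p at x, so □p at x, so p at z, i.e. z=y.

Yes, by ◇p → □p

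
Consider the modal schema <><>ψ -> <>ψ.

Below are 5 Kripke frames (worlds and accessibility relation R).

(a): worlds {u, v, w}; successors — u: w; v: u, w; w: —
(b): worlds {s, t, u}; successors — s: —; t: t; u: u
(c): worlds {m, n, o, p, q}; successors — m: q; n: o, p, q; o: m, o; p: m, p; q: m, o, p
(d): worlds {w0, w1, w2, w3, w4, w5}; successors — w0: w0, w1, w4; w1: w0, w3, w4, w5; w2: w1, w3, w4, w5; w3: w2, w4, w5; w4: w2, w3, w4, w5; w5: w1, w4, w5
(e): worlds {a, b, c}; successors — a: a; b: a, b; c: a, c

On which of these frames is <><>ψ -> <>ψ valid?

The schema corresponds to a generalized confluence (Geach) condition: forall x forall y (x R^2 y -> exists w (y = w & xRw)).
(a): holds.
(b): holds.
(c): fails — mR²m but no w with m=w and mRw.
(d): fails — w0R²w2 but no w with w2=w and w0Rw.
(e): holds.

(a), (b), (e)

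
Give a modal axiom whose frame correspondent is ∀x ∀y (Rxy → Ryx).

s → □◇s

The condition is symmetry. The B schema s → □◇s defines it.
Suppose s→□◇s is valid. Take Rxy and set V(s)={x}. Then s at x, so □◇s at x, so ◇s at y, so some z with Ryz has s; z=x, i.e. Ryx.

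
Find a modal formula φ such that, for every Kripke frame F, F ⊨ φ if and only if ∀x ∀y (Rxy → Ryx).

This is symmetry; the standard corresponding axiom is B: ψ → □◇ψ.

ψ → □◇ψ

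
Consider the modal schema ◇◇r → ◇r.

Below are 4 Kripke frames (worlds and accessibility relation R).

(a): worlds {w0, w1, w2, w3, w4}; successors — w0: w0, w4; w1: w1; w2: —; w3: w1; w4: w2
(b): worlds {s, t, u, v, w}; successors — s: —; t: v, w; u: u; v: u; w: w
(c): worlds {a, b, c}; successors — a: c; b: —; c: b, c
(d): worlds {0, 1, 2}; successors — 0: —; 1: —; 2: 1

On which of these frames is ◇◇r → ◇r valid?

This is the axiom for a generalized confluence (Geach) condition; its first-order frame correspondent is ∀x ∀y (xR²y → ∃w (y = w ∧ xRw)).
(a): fails — w0R²w2 but no w with w2=w and w0Rw.
(b): fails — tR²u but no w* with u=w* and tRw*.
(c): fails — aR²b but no w with b=w and aRw.
(d): ✓.
Valid on: (d).

(d)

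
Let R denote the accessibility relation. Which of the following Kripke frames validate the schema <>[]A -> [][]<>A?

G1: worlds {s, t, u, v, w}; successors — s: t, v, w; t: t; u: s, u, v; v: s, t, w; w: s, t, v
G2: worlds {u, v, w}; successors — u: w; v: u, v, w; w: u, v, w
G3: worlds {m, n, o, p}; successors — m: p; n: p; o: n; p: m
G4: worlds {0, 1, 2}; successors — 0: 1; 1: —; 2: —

This is the axiom for a generalized confluence (Geach) condition; its first-order frame correspondent is forall x forall y forall z ((xRy & x R^2 z) -> exists w (yRw & zRw)).
G1: fails — uRu, uR²t but no w* with uRw* and tRw*.
G2: ✓.
G3: fails — mRp, mR²m but no w with pRw and mRw.
G4: ✓.

G2, G4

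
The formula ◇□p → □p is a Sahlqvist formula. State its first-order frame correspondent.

the Euclidean property: ∀x ∀y ∀z (Rxy ∧ Rxz → Ryz)

This is frame-equivalent to ◇p → □◇p (substitute ¬p for p and contrapose).
Suppose ◇p→□◇p is valid. Take Rxy, Rxz and set V(p)={y}. Then ◇p at x, so □◇p at x, so ◇p at z, so some w with Rzw has p; w=y, i.e. Rzy. By symmetry of the argument, Ryz.
Conversely, any frame satisfying ∀x ∀y ∀z (Rxy ∧ Rxz → Ryz) validates the schema.
So the correspondent is the Euclidean property.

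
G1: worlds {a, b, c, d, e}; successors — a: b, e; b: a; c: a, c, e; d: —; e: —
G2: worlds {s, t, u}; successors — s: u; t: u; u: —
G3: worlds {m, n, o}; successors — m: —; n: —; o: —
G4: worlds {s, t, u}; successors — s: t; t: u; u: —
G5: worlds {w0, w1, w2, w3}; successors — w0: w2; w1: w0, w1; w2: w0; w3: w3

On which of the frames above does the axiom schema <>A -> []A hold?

G2, G3, G4

The schema corresponds to partial functionality: forall x forall y forall z (Rxy & Rxz -> y = z).
G1: fails — a sees both b and e.
G2: holds.
G3: holds.
G4: holds.
G5: fails — w1 sees both w0 and w1.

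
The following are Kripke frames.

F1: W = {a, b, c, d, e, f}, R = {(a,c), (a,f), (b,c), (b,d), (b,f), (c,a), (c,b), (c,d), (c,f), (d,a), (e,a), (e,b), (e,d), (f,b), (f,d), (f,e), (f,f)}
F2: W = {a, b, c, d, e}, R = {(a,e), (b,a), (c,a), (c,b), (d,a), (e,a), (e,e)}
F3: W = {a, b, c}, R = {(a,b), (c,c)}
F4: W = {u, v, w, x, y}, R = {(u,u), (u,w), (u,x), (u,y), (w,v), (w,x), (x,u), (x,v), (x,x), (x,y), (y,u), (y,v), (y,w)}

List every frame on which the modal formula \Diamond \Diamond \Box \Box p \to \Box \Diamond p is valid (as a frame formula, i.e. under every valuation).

The schema corresponds to a generalized confluence (Geach) condition: \forall x \forall y \forall z ((x R^2 y \wedge xRz) \to \exists w (y R^2 w \wedge zRw)).
F1: fails — bR²d, bRd but no w with dR²w and dRw.
F2: satisfies the condition.
F3: satisfies the condition.
F4: fails — uR²v, uRu but no t with vR²t and uRt.
Valid on: F2, F3.

F2, F3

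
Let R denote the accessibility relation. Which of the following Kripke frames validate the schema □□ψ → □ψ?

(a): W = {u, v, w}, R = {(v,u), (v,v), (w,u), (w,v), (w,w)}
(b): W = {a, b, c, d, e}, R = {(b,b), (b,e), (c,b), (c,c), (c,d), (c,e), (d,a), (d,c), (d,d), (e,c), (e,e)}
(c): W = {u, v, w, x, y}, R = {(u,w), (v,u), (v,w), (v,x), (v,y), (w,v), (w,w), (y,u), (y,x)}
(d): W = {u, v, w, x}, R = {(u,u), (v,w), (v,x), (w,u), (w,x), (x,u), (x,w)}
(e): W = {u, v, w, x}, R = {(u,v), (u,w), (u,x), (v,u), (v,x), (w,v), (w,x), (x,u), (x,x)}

This is the axiom for density; its first-order frame correspondent is ∀x ∀y (Rxy → ∃z (Rxz ∧ Rzy)).
(a): condition met.
(b): condition met.
(c): fails — Ryx but no z with Ryz and Rzx.
(d): fails — Rxw but no z with Rxz and Rzw.
(e): fails — Ruw but no z with Ruz and Rzw.

(a), (b)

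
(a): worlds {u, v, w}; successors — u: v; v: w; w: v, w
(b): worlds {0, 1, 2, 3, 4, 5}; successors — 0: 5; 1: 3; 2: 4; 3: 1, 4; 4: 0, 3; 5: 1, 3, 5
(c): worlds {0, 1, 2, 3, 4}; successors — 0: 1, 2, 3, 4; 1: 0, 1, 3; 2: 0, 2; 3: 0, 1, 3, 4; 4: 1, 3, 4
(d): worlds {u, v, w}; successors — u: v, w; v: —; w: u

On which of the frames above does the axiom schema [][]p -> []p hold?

(c)

Frame correspondent (Sahlqvist): forall x forall y (Rxy -> exists z (Rxz & Rzy)) — i.e. density.
(a): fails — Ruv but no z with Ruz and Rzv.
(b): fails — R34 but no z with R3z and Rz4.
(c): ✓.
(d): fails — Ruv but no z with Ruz and Rzv.
Valid on: (c).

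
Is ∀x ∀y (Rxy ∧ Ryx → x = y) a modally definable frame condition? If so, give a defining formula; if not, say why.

No

Any modally definable frame class is closed under surjective bounded morphisms.
The 6-cycle (worlds 0,1,2,3,4,5 with 0→1→2→3→4→5→0) is antisymmetric. Sending even-indexed worlds to s and odd-indexed worlds to t is a surjective bounded morphism onto the two-world frame with s↔t, which is not antisymmetric.
So no modal formula (or set of formulas) defines exactly the antisymmetric frames.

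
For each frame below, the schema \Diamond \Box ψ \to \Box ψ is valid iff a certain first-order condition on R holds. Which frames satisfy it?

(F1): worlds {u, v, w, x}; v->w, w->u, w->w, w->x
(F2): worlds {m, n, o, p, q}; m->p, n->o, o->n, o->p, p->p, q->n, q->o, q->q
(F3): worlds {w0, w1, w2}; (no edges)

(F3)

The schema corresponds to a generalized confluence (Geach) condition: \forall x \forall y \forall z ((xRy \wedge xRz) \to \exists w (yRw \wedge z = w)).
(F1): fails — wRu, wRu but no t with uRt and u=t.
(F2): fails — nRo, nRo but no w with oRw and o=w.
(F3): condition met.
Valid on: (F3).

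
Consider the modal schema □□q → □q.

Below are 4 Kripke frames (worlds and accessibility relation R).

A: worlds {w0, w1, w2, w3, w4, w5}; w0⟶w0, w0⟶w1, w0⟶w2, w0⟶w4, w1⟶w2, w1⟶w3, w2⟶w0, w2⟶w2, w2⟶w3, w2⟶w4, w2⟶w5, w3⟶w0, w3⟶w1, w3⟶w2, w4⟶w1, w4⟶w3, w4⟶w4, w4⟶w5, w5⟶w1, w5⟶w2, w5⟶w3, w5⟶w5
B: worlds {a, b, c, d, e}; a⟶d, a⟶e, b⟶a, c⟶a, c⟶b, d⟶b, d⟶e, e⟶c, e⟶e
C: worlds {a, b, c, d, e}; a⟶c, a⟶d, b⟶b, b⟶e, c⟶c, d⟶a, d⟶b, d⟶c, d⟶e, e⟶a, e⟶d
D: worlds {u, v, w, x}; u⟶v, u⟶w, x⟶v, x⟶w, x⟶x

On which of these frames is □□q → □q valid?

This is the axiom for density; its first-order frame correspondent is ∀x ∀y (Rxy → ∃z (Rxz ∧ Rzy)).
A: satisfies the condition.
B: fails — Rba but no z with Rbz and Rza.
C: fails — Rad but no z with Raz and Rzd.
D: fails — Ruv but no z with Ruz and Rzv.

A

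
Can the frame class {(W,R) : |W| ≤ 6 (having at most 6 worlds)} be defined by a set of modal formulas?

Modal frame validity is preserved under disjoint unions.
Any modal formula valid on each of 7 disjoint one-world frames is valid on their disjoint union (validity is preserved under disjoint unions). Each one-world frame has |W|=1≤6, but the union has |W|=7.
Hence having at most 6 worlds is not modally definable.

Not definable by any modal formula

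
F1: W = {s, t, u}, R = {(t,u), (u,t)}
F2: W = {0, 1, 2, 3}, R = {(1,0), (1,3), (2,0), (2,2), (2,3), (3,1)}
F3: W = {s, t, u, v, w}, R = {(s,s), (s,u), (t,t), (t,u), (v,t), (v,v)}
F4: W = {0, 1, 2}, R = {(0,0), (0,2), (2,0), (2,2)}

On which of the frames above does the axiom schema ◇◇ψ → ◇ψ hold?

Frame correspondent (Sahlqvist): ∀x ∀y ∀z (Rxy ∧ Ryz → Rxz) — i.e. transitivity.
F1: fails — Rtu and Rut but not Rtt.
F2: fails — R31 and R10 but not R30.
F3: fails — Rvt and Rtu but not Rvu.
F4: satisfies the condition.

F4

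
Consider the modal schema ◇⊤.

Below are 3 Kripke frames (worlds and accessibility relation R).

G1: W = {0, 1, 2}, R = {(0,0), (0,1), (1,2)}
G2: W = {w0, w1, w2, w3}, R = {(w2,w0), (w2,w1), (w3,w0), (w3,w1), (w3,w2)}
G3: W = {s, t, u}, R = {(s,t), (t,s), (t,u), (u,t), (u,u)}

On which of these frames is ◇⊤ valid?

The schema corresponds to seriality: ∀x ∃y Rxy.
G1: fails — world 2 has no successor.
G2: fails — world w0 has no successor.
G3: holds.
Valid on: G3.

G3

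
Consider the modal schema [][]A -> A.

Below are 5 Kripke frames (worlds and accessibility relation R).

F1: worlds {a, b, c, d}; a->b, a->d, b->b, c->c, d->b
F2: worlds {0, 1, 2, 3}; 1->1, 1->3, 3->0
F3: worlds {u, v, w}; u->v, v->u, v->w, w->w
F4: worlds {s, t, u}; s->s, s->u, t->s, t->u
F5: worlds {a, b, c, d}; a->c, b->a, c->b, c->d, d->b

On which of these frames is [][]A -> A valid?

The schema corresponds to a generalized confluence (Geach) condition: forall x exists w (x R^2 w & x = w).
F1: fails — at a but no w with aR²w and a=w.
F2: fails — at 0 but no w with 0R²w and 0=w.
F3: holds.
F4: fails — at t but no w with tR²w and t=w.
F5: fails — at a but no w with aR²w and a=w.

F3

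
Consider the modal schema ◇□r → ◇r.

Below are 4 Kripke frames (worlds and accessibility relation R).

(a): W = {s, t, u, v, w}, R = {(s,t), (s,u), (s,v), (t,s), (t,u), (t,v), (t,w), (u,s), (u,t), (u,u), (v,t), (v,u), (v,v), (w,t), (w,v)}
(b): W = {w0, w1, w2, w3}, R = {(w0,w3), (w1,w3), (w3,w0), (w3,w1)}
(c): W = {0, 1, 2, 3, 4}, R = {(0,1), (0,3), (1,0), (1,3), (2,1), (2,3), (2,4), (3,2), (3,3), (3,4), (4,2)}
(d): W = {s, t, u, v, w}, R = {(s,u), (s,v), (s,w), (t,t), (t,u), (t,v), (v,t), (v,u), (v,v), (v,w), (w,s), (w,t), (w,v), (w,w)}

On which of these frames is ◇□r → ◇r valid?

Frame correspondent (Sahlqvist): ∀x ∀y (xRy → ∃w (yRw ∧ xRw)) — i.e. a generalized confluence (Geach) condition.
(a): holds.
(b): fails — w0Rw3 but no w with w3Rw and w0Rw.
(c): fails — 2R4 but no w with 4Rw and 2Rw.
(d): fails — sRu but no w* with uRw* and sRw*.

(a)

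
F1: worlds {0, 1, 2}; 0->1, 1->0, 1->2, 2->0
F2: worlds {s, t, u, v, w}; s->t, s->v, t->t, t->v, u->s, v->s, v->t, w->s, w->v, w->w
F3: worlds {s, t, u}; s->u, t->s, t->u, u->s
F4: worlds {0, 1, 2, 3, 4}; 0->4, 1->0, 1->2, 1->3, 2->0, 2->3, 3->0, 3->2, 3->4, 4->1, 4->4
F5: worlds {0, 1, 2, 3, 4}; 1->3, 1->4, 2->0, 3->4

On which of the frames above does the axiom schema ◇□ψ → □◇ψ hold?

F2

The schema corresponds to convergence: ∀x ∀y ∀z (Rxy ∧ Rxz → ∃w (Ryw ∧ Rzw)).
F1: fails — R12 and R10 but 2 and 0 have no common successor.
F2: condition met.
F3: fails — Rtu and Rts but u and s have no common successor.
F4: fails — R10 and R12 but 0 and 2 have no common successor.
F5: fails — R14 and R14 but 4 and 4 have no common successor.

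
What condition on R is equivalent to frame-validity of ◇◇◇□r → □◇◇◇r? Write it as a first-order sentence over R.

∀x ∀y ∀z ((xR³y ∧ xRz) → ∃w (yRw ∧ zR³w))

This is a Sahlqvist (Geach-type) schema ◇^3□^1r → □^1◇^3r.
First-order correspondent: ∀x ∀y ∀z ((xR³y ∧ xRz) → ∃w (yRw ∧ zR³w)).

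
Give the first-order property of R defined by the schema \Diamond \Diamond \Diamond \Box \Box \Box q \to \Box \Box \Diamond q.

This is a Sahlqvist (Geach-type) schema ◇^3□^3q → □^2◇^1q.
Minimal-valuation argument: fix x; take any y with xR^3y and any z with xR^2z. Set V(q) to the set of worlds R-reachable from y in exactly 3 steps. Then □^3q holds at y, so the antecedent holds at x; validity forces ◇^1q at z, giving a w with zR^1w and yR^3w.
First-order correspondent: \forall x \forall y \forall z ((x R^3 y \wedge x R^2 z) \to \exists w (y R^3 w \wedge zRw)).

\forall x \forall y \forall z ((x R^3 y \wedge x R^2 z) \to \exists w (y R^3 w \wedge zRw))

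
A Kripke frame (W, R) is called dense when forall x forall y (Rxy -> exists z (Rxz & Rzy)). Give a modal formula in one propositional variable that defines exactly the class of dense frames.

This is density; the standard corresponding axiom is C4: □□ψ → □ψ.
Suppose □□ψ→□ψ is valid. Take Rxy and set V(ψ)={w : xR²w}. Then □□ψ at x, so □ψ at x, so ψ at y, i.e. ∃z(Rxz∧Rzy).

□□ψ → □ψ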